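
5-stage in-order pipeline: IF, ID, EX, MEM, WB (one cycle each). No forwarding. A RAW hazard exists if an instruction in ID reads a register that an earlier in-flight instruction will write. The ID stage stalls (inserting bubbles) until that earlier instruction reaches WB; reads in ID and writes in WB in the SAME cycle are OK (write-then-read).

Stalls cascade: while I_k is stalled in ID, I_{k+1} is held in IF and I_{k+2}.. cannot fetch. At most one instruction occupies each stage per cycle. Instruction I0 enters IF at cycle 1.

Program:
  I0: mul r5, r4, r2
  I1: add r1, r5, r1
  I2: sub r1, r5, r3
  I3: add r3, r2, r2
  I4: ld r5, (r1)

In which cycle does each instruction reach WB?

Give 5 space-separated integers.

I0 mul r5 <- r4,r2: IF@1 ID@2 stall=0 (-) EX@3 MEM@4 WB@5
I1 add r1 <- r5,r1: IF@2 ID@3 stall=2 (RAW on I0.r5 (WB@5)) EX@6 MEM@7 WB@8
I2 sub r1 <- r5,r3: IF@3 ID@6 stall=0 (-) EX@7 MEM@8 WB@9
I3 add r3 <- r2,r2: IF@6 ID@7 stall=0 (-) EX@8 MEM@9 WB@10
I4 ld r5 <- r1: IF@7 ID@8 stall=1 (RAW on I2.r1 (WB@9)) EX@10 MEM@11 WB@12

Answer: 5 8 9 10 12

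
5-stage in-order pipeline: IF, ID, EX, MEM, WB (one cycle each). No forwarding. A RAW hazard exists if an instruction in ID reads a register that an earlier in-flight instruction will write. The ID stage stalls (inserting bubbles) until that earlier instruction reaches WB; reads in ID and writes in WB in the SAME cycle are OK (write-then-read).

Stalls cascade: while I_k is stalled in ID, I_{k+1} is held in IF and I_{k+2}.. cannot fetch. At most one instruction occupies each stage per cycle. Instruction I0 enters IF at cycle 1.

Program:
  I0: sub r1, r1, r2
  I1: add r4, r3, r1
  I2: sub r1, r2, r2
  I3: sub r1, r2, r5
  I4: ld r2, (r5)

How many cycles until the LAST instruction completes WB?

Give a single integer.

I0 sub r1 <- r1,r2: IF@1 ID@2 stall=0 (-) EX@3 MEM@4 WB@5
I1 add r4 <- r3,r1: IF@2 ID@3 stall=2 (RAW on I0.r1 (WB@5)) EX@6 MEM@7 WB@8
I2 sub r1 <- r2,r2: IF@3 ID@6 stall=0 (-) EX@7 MEM@8 WB@9
I3 sub r1 <- r2,r5: IF@6 ID@7 stall=0 (-) EX@8 MEM@9 WB@10
I4 ld r2 <- r5: IF@7 ID@8 stall=0 (-) EX@9 MEM@10 WB@11

Answer: 11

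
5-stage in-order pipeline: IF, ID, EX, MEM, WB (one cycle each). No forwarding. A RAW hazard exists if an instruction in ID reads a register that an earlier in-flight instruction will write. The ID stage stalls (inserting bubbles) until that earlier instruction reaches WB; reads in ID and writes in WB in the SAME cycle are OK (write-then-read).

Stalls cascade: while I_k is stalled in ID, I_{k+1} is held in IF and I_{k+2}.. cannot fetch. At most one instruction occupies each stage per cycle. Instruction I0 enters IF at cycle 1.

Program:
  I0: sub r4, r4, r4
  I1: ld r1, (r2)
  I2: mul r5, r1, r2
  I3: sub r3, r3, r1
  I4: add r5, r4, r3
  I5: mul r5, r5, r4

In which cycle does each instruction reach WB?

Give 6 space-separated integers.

I0 sub r4 <- r4,r4: IF@1 ID@2 stall=0 (-) EX@3 MEM@4 WB@5
I1 ld r1 <- r2: IF@2 ID@3 stall=0 (-) EX@4 MEM@5 WB@6
I2 mul r5 <- r1,r2: IF@3 ID@4 stall=2 (RAW on I1.r1 (WB@6)) EX@7 MEM@8 WB@9
I3 sub r3 <- r3,r1: IF@4 ID@7 stall=0 (-) EX@8 MEM@9 WB@10
I4 add r5 <- r4,r3: IF@7 ID@8 stall=2 (RAW on I3.r3 (WB@10)) EX@11 MEM@12 WB@13
I5 mul r5 <- r5,r4: IF@8 ID@11 stall=2 (RAW on I4.r5 (WB@13)) EX@14 MEM@15 WB@16

Answer: 5 6 9 10 13 16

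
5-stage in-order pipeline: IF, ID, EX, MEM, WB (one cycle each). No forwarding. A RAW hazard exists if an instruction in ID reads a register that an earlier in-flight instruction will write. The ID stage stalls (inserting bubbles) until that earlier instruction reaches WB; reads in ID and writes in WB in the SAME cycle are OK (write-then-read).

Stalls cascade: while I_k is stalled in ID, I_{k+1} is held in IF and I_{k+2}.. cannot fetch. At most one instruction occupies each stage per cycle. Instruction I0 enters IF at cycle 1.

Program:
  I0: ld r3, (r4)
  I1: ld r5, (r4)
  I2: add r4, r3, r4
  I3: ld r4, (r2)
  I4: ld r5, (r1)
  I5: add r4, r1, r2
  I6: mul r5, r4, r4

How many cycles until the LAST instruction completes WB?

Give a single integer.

Answer: 14

Derivation:
I0 ld r3 <- r4: IF@1 ID@2 stall=0 (-) EX@3 MEM@4 WB@5
I1 ld r5 <- r4: IF@2 ID@3 stall=0 (-) EX@4 MEM@5 WB@6
I2 add r4 <- r3,r4: IF@3 ID@4 stall=1 (RAW on I0.r3 (WB@5)) EX@6 MEM@7 WB@8
I3 ld r4 <- r2: IF@4 ID@6 stall=0 (-) EX@7 MEM@8 WB@9
I4 ld r5 <- r1: IF@6 ID@7 stall=0 (-) EX@8 MEM@9 WB@10
I5 add r4 <- r1,r2: IF@7 ID@8 stall=0 (-) EX@9 MEM@10 WB@11
I6 mul r5 <- r4,r4: IF@8 ID@9 stall=2 (RAW on I5.r4 (WB@11)) EX@12 MEM@13 WB@14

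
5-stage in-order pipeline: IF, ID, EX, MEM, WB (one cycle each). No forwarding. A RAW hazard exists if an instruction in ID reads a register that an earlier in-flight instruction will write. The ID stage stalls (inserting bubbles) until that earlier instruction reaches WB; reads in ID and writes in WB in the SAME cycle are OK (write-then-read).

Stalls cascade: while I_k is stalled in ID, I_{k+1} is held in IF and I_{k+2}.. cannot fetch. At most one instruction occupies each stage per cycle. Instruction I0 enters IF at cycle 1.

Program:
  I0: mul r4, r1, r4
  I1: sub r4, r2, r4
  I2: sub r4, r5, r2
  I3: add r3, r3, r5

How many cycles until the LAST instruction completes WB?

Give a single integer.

I0 mul r4 <- r1,r4: IF@1 ID@2 stall=0 (-) EX@3 MEM@4 WB@5
I1 sub r4 <- r2,r4: IF@2 ID@3 stall=2 (RAW on I0.r4 (WB@5)) EX@6 MEM@7 WB@8
I2 sub r4 <- r5,r2: IF@3 ID@6 stall=0 (-) EX@7 MEM@8 WB@9
I3 add r3 <- r3,r5: IF@6 ID@7 stall=0 (-) EX@8 MEM@9 WB@10

Answer: 10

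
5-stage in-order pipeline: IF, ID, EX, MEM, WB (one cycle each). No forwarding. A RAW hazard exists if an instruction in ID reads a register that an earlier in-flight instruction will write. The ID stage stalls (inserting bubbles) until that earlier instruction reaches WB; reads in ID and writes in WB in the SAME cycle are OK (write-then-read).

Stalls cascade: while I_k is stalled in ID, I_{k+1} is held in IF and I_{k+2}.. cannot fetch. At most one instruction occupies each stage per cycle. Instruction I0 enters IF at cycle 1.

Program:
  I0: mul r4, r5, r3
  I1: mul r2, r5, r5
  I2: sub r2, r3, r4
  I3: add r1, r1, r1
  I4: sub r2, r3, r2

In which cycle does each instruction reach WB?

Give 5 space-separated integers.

I0 mul r4 <- r5,r3: IF@1 ID@2 stall=0 (-) EX@3 MEM@4 WB@5
I1 mul r2 <- r5,r5: IF@2 ID@3 stall=0 (-) EX@4 MEM@5 WB@6
I2 sub r2 <- r3,r4: IF@3 ID@4 stall=1 (RAW on I0.r4 (WB@5)) EX@6 MEM@7 WB@8
I3 add r1 <- r1,r1: IF@4 ID@6 stall=0 (-) EX@7 MEM@8 WB@9
I4 sub r2 <- r3,r2: IF@6 ID@7 stall=1 (RAW on I2.r2 (WB@8)) EX@9 MEM@10 WB@11

Answer: 5 6 8 9 11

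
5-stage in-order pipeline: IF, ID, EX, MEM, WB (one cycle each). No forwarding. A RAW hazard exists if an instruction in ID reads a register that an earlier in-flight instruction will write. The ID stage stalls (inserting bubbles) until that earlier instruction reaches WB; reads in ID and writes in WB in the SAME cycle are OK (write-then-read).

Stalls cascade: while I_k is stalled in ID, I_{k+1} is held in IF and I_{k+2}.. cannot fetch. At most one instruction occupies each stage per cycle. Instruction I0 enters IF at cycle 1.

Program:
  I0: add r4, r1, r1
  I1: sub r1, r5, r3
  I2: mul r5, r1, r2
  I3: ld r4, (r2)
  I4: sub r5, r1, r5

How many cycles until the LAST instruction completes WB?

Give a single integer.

I0 add r4 <- r1,r1: IF@1 ID@2 stall=0 (-) EX@3 MEM@4 WB@5
I1 sub r1 <- r5,r3: IF@2 ID@3 stall=0 (-) EX@4 MEM@5 WB@6
I2 mul r5 <- r1,r2: IF@3 ID@4 stall=2 (RAW on I1.r1 (WB@6)) EX@7 MEM@8 WB@9
I3 ld r4 <- r2: IF@4 ID@7 stall=0 (-) EX@8 MEM@9 WB@10
I4 sub r5 <- r1,r5: IF@7 ID@8 stall=1 (RAW on I2.r5 (WB@9)) EX@10 MEM@11 WB@12

Answer: 12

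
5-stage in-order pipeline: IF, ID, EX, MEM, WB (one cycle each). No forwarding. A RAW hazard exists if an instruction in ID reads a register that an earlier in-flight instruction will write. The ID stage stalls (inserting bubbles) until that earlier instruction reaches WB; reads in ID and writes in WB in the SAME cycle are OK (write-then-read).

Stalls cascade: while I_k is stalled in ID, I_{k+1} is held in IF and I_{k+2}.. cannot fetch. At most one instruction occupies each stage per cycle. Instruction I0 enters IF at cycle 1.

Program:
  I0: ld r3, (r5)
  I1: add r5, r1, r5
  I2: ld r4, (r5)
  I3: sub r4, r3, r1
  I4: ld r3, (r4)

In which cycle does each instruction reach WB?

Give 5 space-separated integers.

I0 ld r3 <- r5: IF@1 ID@2 stall=0 (-) EX@3 MEM@4 WB@5
I1 add r5 <- r1,r5: IF@2 ID@3 stall=0 (-) EX@4 MEM@5 WB@6
I2 ld r4 <- r5: IF@3 ID@4 stall=2 (RAW on I1.r5 (WB@6)) EX@7 MEM@8 WB@9
I3 sub r4 <- r3,r1: IF@4 ID@7 stall=0 (-) EX@8 MEM@9 WB@10
I4 ld r3 <- r4: IF@7 ID@8 stall=2 (RAW on I3.r4 (WB@10)) EX@11 MEM@12 WB@13

Answer: 5 6 9 10 13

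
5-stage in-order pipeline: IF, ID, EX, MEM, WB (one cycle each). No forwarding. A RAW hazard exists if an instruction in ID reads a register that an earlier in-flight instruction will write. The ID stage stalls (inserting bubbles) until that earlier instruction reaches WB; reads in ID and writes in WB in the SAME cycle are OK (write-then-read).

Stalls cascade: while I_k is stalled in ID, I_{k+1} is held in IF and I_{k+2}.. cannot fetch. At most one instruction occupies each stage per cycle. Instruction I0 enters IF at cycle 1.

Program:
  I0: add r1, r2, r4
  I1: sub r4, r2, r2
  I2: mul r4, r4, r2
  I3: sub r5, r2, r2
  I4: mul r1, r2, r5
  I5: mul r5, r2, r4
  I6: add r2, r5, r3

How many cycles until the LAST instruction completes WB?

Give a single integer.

Answer: 17

Derivation:
I0 add r1 <- r2,r4: IF@1 ID@2 stall=0 (-) EX@3 MEM@4 WB@5
I1 sub r4 <- r2,r2: IF@2 ID@3 stall=0 (-) EX@4 MEM@5 WB@6
I2 mul r4 <- r4,r2: IF@3 ID@4 stall=2 (RAW on I1.r4 (WB@6)) EX@7 MEM@8 WB@9
I3 sub r5 <- r2,r2: IF@4 ID@7 stall=0 (-) EX@8 MEM@9 WB@10
I4 mul r1 <- r2,r5: IF@7 ID@8 stall=2 (RAW on I3.r5 (WB@10)) EX@11 MEM@12 WB@13
I5 mul r5 <- r2,r4: IF@8 ID@11 stall=0 (-) EX@12 MEM@13 WB@14
I6 add r2 <- r5,r3: IF@11 ID@12 stall=2 (RAW on I5.r5 (WB@14)) EX@15 MEM@16 WB@17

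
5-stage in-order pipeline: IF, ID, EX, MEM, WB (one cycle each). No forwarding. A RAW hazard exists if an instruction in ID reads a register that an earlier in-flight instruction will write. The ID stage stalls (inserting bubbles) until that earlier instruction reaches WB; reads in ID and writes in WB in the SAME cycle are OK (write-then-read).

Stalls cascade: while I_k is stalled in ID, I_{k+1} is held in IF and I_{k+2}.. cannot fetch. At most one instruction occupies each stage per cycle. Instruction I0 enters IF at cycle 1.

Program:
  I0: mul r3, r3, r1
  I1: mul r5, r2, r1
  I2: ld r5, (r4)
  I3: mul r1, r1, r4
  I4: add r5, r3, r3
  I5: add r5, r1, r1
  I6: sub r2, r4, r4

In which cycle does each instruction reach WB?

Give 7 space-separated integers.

I0 mul r3 <- r3,r1: IF@1 ID@2 stall=0 (-) EX@3 MEM@4 WB@5
I1 mul r5 <- r2,r1: IF@2 ID@3 stall=0 (-) EX@4 MEM@5 WB@6
I2 ld r5 <- r4: IF@3 ID@4 stall=0 (-) EX@5 MEM@6 WB@7
I3 mul r1 <- r1,r4: IF@4 ID@5 stall=0 (-) EX@6 MEM@7 WB@8
I4 add r5 <- r3,r3: IF@5 ID@6 stall=0 (-) EX@7 MEM@8 WB@9
I5 add r5 <- r1,r1: IF@6 ID@7 stall=1 (RAW on I3.r1 (WB@8)) EX@9 MEM@10 WB@11
I6 sub r2 <- r4,r4: IF@7 ID@9 stall=0 (-) EX@10 MEM@11 WB@12

Answer: 5 6 7 8 9 11 12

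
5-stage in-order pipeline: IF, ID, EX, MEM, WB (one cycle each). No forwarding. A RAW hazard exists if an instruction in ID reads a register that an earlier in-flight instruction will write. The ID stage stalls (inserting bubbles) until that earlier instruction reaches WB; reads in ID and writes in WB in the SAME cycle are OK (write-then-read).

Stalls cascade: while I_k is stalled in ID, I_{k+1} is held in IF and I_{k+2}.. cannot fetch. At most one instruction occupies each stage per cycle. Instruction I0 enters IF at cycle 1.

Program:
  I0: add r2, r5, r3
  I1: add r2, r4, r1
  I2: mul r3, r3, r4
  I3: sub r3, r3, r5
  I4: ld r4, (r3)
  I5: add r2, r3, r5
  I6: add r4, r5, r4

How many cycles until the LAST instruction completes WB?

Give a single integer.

Answer: 16

Derivation:
I0 add r2 <- r5,r3: IF@1 ID@2 stall=0 (-) EX@3 MEM@4 WB@5
I1 add r2 <- r4,r1: IF@2 ID@3 stall=0 (-) EX@4 MEM@5 WB@6
I2 mul r3 <- r3,r4: IF@3 ID@4 stall=0 (-) EX@5 MEM@6 WB@7
I3 sub r3 <- r3,r5: IF@4 ID@5 stall=2 (RAW on I2.r3 (WB@7)) EX@8 MEM@9 WB@10
I4 ld r4 <- r3: IF@5 ID@8 stall=2 (RAW on I3.r3 (WB@10)) EX@11 MEM@12 WB@13
I5 add r2 <- r3,r5: IF@8 ID@11 stall=0 (-) EX@12 MEM@13 WB@14
I6 add r4 <- r5,r4: IF@11 ID@12 stall=1 (RAW on I4.r4 (WB@13)) EX@14 MEM@15 WB@16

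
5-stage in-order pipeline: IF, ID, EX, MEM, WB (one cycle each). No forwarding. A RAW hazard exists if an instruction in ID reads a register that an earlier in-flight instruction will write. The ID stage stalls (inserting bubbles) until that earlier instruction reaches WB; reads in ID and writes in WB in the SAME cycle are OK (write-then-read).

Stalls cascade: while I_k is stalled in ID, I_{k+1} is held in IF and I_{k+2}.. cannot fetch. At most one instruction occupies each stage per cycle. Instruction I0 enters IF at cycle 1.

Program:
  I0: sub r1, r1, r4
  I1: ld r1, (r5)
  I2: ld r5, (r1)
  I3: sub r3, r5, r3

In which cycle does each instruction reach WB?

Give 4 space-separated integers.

Answer: 5 6 9 12

Derivation:
I0 sub r1 <- r1,r4: IF@1 ID@2 stall=0 (-) EX@3 MEM@4 WB@5
I1 ld r1 <- r5: IF@2 ID@3 stall=0 (-) EX@4 MEM@5 WB@6
I2 ld r5 <- r1: IF@3 ID@4 stall=2 (RAW on I1.r1 (WB@6)) EX@7 MEM@8 WB@9
I3 sub r3 <- r5,r3: IF@4 ID@7 stall=2 (RAW on I2.r5 (WB@9)) EX@10 MEM@11 WB@12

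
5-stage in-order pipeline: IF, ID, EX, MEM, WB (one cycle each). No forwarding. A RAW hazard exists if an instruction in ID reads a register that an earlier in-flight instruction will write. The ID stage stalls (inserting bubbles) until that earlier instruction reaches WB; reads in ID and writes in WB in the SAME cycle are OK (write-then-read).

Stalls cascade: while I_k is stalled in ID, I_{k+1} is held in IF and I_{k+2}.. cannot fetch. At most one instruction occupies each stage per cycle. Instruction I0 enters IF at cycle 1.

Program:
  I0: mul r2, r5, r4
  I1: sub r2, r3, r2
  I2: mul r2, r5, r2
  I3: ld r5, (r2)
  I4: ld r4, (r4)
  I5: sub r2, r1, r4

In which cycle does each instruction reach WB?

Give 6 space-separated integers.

I0 mul r2 <- r5,r4: IF@1 ID@2 stall=0 (-) EX@3 MEM@4 WB@5
I1 sub r2 <- r3,r2: IF@2 ID@3 stall=2 (RAW on I0.r2 (WB@5)) EX@6 MEM@7 WB@8
I2 mul r2 <- r5,r2: IF@3 ID@6 stall=2 (RAW on I1.r2 (WB@8)) EX@9 MEM@10 WB@11
I3 ld r5 <- r2: IF@6 ID@9 stall=2 (RAW on I2.r2 (WB@11)) EX@12 MEM@13 WB@14
I4 ld r4 <- r4: IF@9 ID@12 stall=0 (-) EX@13 MEM@14 WB@15
I5 sub r2 <- r1,r4: IF@12 ID@13 stall=2 (RAW on I4.r4 (WB@15)) EX@16 MEM@17 WB@18

Answer: 5 8 11 14 15 18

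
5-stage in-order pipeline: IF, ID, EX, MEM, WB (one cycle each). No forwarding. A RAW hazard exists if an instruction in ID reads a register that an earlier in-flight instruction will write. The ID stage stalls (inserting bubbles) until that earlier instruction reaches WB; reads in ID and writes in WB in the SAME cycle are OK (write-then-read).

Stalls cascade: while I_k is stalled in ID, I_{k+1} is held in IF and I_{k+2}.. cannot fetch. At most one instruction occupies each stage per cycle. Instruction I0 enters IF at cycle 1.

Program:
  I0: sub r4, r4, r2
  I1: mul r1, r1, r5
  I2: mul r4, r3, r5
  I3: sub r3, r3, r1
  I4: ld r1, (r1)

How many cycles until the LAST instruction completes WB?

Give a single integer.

I0 sub r4 <- r4,r2: IF@1 ID@2 stall=0 (-) EX@3 MEM@4 WB@5
I1 mul r1 <- r1,r5: IF@2 ID@3 stall=0 (-) EX@4 MEM@5 WB@6
I2 mul r4 <- r3,r5: IF@3 ID@4 stall=0 (-) EX@5 MEM@6 WB@7
I3 sub r3 <- r3,r1: IF@4 ID@5 stall=1 (RAW on I1.r1 (WB@6)) EX@7 MEM@8 WB@9
I4 ld r1 <- r1: IF@5 ID@7 stall=0 (-) EX@8 MEM@9 WB@10

Answer: 10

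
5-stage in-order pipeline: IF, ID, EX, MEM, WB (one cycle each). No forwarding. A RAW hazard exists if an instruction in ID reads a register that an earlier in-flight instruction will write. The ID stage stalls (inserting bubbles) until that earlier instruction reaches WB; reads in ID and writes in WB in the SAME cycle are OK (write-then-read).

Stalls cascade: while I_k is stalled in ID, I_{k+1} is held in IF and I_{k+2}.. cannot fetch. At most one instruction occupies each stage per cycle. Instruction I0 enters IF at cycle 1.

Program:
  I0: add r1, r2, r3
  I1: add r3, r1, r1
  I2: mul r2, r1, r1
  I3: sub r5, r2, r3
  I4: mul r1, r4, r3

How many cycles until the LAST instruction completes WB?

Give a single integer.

Answer: 13

Derivation:
I0 add r1 <- r2,r3: IF@1 ID@2 stall=0 (-) EX@3 MEM@4 WB@5
I1 add r3 <- r1,r1: IF@2 ID@3 stall=2 (RAW on I0.r1 (WB@5)) EX@6 MEM@7 WB@8
I2 mul r2 <- r1,r1: IF@3 ID@6 stall=0 (-) EX@7 MEM@8 WB@9
I3 sub r5 <- r2,r3: IF@6 ID@7 stall=2 (RAW on I2.r2 (WB@9)) EX@10 MEM@11 WB@12
I4 mul r1 <- r4,r3: IF@7 ID@10 stall=0 (-) EX@11 MEM@12 WB@13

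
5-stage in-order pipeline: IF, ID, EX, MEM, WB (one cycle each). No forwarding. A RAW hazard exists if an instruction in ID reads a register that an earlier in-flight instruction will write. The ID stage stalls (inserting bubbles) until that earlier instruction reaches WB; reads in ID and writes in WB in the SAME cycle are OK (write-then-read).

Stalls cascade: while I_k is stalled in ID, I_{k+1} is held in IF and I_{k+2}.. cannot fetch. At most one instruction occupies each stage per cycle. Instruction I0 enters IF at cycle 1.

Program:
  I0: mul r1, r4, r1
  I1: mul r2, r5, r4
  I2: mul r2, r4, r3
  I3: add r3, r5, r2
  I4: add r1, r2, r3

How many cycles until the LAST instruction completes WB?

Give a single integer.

Answer: 13

Derivation:
I0 mul r1 <- r4,r1: IF@1 ID@2 stall=0 (-) EX@3 MEM@4 WB@5
I1 mul r2 <- r5,r4: IF@2 ID@3 stall=0 (-) EX@4 MEM@5 WB@6
I2 mul r2 <- r4,r3: IF@3 ID@4 stall=0 (-) EX@5 MEM@6 WB@7
I3 add r3 <- r5,r2: IF@4 ID@5 stall=2 (RAW on I2.r2 (WB@7)) EX@8 MEM@9 WB@10
I4 add r1 <- r2,r3: IF@5 ID@8 stall=2 (RAW on I3.r3 (WB@10)) EX@11 MEM@12 WB@13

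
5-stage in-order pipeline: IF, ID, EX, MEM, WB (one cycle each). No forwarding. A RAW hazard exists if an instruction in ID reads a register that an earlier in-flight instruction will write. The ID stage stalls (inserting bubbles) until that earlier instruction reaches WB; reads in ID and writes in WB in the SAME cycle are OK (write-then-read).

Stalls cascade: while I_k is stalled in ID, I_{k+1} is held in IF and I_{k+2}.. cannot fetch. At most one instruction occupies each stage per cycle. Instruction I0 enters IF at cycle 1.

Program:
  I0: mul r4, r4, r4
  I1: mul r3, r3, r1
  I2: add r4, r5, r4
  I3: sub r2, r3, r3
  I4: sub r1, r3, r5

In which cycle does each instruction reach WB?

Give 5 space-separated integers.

Answer: 5 6 8 9 10

Derivation:
I0 mul r4 <- r4,r4: IF@1 ID@2 stall=0 (-) EX@3 MEM@4 WB@5
I1 mul r3 <- r3,r1: IF@2 ID@3 stall=0 (-) EX@4 MEM@5 WB@6
I2 add r4 <- r5,r4: IF@3 ID@4 stall=1 (RAW on I0.r4 (WB@5)) EX@6 MEM@7 WB@8
I3 sub r2 <- r3,r3: IF@4 ID@6 stall=0 (-) EX@7 MEM@8 WB@9
I4 sub r1 <- r3,r5: IF@6 ID@7 stall=0 (-) EX@8 MEM@9 WB@10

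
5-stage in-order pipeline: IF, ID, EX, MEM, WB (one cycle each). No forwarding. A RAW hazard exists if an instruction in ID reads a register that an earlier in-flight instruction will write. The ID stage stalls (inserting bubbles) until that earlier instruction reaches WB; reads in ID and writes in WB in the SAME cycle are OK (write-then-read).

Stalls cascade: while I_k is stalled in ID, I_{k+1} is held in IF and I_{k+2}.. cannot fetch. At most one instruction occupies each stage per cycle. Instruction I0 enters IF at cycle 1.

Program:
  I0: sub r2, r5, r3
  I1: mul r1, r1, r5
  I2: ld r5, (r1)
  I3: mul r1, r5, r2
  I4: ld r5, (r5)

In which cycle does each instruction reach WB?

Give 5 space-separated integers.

I0 sub r2 <- r5,r3: IF@1 ID@2 stall=0 (-) EX@3 MEM@4 WB@5
I1 mul r1 <- r1,r5: IF@2 ID@3 stall=0 (-) EX@4 MEM@5 WB@6
I2 ld r5 <- r1: IF@3 ID@4 stall=2 (RAW on I1.r1 (WB@6)) EX@7 MEM@8 WB@9
I3 mul r1 <- r5,r2: IF@4 ID@7 stall=2 (RAW on I2.r5 (WB@9)) EX@10 MEM@11 WB@12
I4 ld r5 <- r5: IF@7 ID@10 stall=0 (-) EX@11 MEM@12 WB@13

Answer: 5 6 9 12 13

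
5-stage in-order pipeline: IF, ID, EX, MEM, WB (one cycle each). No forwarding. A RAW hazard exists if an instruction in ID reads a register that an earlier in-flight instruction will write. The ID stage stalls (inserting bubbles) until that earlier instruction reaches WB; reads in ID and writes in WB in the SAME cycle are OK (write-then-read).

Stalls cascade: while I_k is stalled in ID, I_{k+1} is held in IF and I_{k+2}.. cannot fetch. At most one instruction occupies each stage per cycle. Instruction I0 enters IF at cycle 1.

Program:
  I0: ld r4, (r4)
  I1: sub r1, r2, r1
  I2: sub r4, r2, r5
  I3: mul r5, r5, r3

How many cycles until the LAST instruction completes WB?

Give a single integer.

Answer: 8

Derivation:
I0 ld r4 <- r4: IF@1 ID@2 stall=0 (-) EX@3 MEM@4 WB@5
I1 sub r1 <- r2,r1: IF@2 ID@3 stall=0 (-) EX@4 MEM@5 WB@6
I2 sub r4 <- r2,r5: IF@3 ID@4 stall=0 (-) EX@5 MEM@6 WB@7
I3 mul r5 <- r5,r3: IF@4 ID@5 stall=0 (-) EX@6 MEM@7 WB@8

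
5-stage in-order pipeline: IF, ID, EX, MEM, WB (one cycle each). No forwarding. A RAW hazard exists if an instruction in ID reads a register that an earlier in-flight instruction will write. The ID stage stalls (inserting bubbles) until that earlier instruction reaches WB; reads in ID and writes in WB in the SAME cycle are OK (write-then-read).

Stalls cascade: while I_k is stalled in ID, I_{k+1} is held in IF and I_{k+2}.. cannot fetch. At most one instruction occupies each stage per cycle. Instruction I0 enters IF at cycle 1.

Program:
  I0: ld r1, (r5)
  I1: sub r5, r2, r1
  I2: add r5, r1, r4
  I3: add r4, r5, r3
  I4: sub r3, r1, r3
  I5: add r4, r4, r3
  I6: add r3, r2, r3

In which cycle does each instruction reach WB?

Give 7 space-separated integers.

Answer: 5 8 9 12 13 16 17

Derivation:
I0 ld r1 <- r5: IF@1 ID@2 stall=0 (-) EX@3 MEM@4 WB@5
I1 sub r5 <- r2,r1: IF@2 ID@3 stall=2 (RAW on I0.r1 (WB@5)) EX@6 MEM@7 WB@8
I2 add r5 <- r1,r4: IF@3 ID@6 stall=0 (-) EX@7 MEM@8 WB@9
I3 add r4 <- r5,r3: IF@6 ID@7 stall=2 (RAW on I2.r5 (WB@9)) EX@10 MEM@11 WB@12
I4 sub r3 <- r1,r3: IF@7 ID@10 stall=0 (-) EX@11 MEM@12 WB@13
I5 add r4 <- r4,r3: IF@10 ID@11 stall=2 (RAW on I4.r3 (WB@13)) EX@14 MEM@15 WB@16
I6 add r3 <- r2,r3: IF@11 ID@14 stall=0 (-) EX@15 MEM@16 WB@17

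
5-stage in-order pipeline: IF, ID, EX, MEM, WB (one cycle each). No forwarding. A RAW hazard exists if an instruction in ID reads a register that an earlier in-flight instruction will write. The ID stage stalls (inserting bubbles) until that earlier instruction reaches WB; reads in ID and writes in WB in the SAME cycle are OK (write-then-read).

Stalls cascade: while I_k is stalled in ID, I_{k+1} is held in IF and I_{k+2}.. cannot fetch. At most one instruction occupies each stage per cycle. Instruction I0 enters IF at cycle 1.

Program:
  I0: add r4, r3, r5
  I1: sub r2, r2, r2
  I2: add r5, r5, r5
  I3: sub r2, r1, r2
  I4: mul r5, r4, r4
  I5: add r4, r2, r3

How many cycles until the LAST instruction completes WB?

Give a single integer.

Answer: 12

Derivation:
I0 add r4 <- r3,r5: IF@1 ID@2 stall=0 (-) EX@3 MEM@4 WB@5
I1 sub r2 <- r2,r2: IF@2 ID@3 stall=0 (-) EX@4 MEM@5 WB@6
I2 add r5 <- r5,r5: IF@3 ID@4 stall=0 (-) EX@5 MEM@6 WB@7
I3 sub r2 <- r1,r2: IF@4 ID@5 stall=1 (RAW on I1.r2 (WB@6)) EX@7 MEM@8 WB@9
I4 mul r5 <- r4,r4: IF@5 ID@7 stall=0 (-) EX@8 MEM@9 WB@10
I5 add r4 <- r2,r3: IF@7 ID@8 stall=1 (RAW on I3.r2 (WB@9)) EX@10 MEM@11 WB@12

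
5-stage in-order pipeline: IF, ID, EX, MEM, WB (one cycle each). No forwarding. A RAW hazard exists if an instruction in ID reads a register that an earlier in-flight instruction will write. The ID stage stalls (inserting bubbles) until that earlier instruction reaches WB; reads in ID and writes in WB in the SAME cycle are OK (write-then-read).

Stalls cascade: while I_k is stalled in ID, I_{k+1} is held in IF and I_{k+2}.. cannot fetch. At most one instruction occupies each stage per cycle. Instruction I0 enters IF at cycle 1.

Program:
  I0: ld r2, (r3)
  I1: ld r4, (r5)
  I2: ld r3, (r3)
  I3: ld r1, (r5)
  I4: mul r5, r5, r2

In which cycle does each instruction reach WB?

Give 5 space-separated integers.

Answer: 5 6 7 8 9

Derivation:
I0 ld r2 <- r3: IF@1 ID@2 stall=0 (-) EX@3 MEM@4 WB@5
I1 ld r4 <- r5: IF@2 ID@3 stall=0 (-) EX@4 MEM@5 WB@6
I2 ld r3 <- r3: IF@3 ID@4 stall=0 (-) EX@5 MEM@6 WB@7
I3 ld r1 <- r5: IF@4 ID@5 stall=0 (-) EX@6 MEM@7 WB@8
I4 mul r5 <- r5,r2: IF@5 ID@6 stall=0 (-) EX@7 MEM@8 WB@9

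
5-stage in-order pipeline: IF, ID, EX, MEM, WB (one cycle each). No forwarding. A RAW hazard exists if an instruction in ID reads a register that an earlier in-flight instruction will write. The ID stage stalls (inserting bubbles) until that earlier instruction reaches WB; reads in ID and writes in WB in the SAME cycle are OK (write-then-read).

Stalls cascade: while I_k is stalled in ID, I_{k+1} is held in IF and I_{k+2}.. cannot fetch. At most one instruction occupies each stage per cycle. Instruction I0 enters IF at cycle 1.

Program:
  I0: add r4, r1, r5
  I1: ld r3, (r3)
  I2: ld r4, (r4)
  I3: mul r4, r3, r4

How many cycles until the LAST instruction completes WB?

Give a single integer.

Answer: 11

Derivation:
I0 add r4 <- r1,r5: IF@1 ID@2 stall=0 (-) EX@3 MEM@4 WB@5
I1 ld r3 <- r3: IF@2 ID@3 stall=0 (-) EX@4 MEM@5 WB@6
I2 ld r4 <- r4: IF@3 ID@4 stall=1 (RAW on I0.r4 (WB@5)) EX@6 MEM@7 WB@8
I3 mul r4 <- r3,r4: IF@4 ID@6 stall=2 (RAW on I2.r4 (WB@8)) EX@9 MEM@10 WB@11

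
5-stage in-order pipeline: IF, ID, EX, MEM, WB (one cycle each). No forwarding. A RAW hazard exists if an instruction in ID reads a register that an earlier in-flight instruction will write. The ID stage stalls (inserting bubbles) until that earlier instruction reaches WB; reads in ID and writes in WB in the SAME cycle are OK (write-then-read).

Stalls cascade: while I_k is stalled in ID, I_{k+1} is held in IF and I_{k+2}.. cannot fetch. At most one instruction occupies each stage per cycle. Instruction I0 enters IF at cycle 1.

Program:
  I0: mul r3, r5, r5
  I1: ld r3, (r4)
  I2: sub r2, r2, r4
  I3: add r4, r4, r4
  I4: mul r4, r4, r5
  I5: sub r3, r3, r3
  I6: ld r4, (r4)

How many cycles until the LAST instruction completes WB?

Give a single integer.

I0 mul r3 <- r5,r5: IF@1 ID@2 stall=0 (-) EX@3 MEM@4 WB@5
I1 ld r3 <- r4: IF@2 ID@3 stall=0 (-) EX@4 MEM@5 WB@6
I2 sub r2 <- r2,r4: IF@3 ID@4 stall=0 (-) EX@5 MEM@6 WB@7
I3 add r4 <- r4,r4: IF@4 ID@5 stall=0 (-) EX@6 MEM@7 WB@8
I4 mul r4 <- r4,r5: IF@5 ID@6 stall=2 (RAW on I3.r4 (WB@8)) EX@9 MEM@10 WB@11
I5 sub r3 <- r3,r3: IF@6 ID@9 stall=0 (-) EX@10 MEM@11 WB@12
I6 ld r4 <- r4: IF@9 ID@10 stall=1 (RAW on I4.r4 (WB@11)) EX@12 MEM@13 WB@14

Answer: 14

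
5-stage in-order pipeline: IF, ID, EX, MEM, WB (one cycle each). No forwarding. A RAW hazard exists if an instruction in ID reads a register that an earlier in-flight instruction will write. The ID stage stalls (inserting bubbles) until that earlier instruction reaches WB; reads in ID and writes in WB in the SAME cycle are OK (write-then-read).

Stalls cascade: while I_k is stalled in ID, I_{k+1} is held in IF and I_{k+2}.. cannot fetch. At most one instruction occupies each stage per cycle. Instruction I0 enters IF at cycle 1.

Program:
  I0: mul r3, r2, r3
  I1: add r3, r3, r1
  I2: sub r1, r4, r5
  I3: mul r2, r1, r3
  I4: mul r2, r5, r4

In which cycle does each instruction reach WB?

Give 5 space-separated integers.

I0 mul r3 <- r2,r3: IF@1 ID@2 stall=0 (-) EX@3 MEM@4 WB@5
I1 add r3 <- r3,r1: IF@2 ID@3 stall=2 (RAW on I0.r3 (WB@5)) EX@6 MEM@7 WB@8
I2 sub r1 <- r4,r5: IF@3 ID@6 stall=0 (-) EX@7 MEM@8 WB@9
I3 mul r2 <- r1,r3: IF@6 ID@7 stall=2 (RAW on I2.r1 (WB@9)) EX@10 MEM@11 WB@12
I4 mul r2 <- r5,r4: IF@7 ID@10 stall=0 (-) EX@11 MEM@12 WB@13

Answer: 5 8 9 12 13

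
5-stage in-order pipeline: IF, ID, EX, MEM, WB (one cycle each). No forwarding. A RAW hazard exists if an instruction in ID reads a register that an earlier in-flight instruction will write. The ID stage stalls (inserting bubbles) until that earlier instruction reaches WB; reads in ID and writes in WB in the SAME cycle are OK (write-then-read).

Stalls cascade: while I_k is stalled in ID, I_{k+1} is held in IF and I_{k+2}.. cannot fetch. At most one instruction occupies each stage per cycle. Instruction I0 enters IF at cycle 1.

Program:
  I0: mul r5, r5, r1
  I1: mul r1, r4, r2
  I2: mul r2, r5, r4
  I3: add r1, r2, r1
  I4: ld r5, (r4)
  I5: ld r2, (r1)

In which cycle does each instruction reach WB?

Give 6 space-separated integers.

I0 mul r5 <- r5,r1: IF@1 ID@2 stall=0 (-) EX@3 MEM@4 WB@5
I1 mul r1 <- r4,r2: IF@2 ID@3 stall=0 (-) EX@4 MEM@5 WB@6
I2 mul r2 <- r5,r4: IF@3 ID@4 stall=1 (RAW on I0.r5 (WB@5)) EX@6 MEM@7 WB@8
I3 add r1 <- r2,r1: IF@4 ID@6 stall=2 (RAW on I2.r2 (WB@8)) EX@9 MEM@10 WB@11
I4 ld r5 <- r4: IF@6 ID@9 stall=0 (-) EX@10 MEM@11 WB@12
I5 ld r2 <- r1: IF@9 ID@10 stall=1 (RAW on I3.r1 (WB@11)) EX@12 MEM@13 WB@14

Answer: 5 6 8 11 12 14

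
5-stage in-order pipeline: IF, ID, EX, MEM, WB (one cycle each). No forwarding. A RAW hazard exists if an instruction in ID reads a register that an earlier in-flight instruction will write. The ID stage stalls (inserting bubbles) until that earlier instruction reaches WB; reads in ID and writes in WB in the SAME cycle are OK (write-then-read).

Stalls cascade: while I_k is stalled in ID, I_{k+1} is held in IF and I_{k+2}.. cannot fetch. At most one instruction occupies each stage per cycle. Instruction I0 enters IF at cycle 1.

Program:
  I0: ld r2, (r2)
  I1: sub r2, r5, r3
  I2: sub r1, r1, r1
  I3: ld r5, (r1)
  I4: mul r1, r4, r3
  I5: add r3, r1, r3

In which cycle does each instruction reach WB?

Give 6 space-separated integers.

Answer: 5 6 7 10 11 14

Derivation:
I0 ld r2 <- r2: IF@1 ID@2 stall=0 (-) EX@3 MEM@4 WB@5
I1 sub r2 <- r5,r3: IF@2 ID@3 stall=0 (-) EX@4 MEM@5 WB@6
I2 sub r1 <- r1,r1: IF@3 ID@4 stall=0 (-) EX@5 MEM@6 WB@7
I3 ld r5 <- r1: IF@4 ID@5 stall=2 (RAW on I2.r1 (WB@7)) EX@8 MEM@9 WB@10
I4 mul r1 <- r4,r3: IF@5 ID@8 stall=0 (-) EX@9 MEM@10 WB@11
I5 add r3 <- r1,r3: IF@8 ID@9 stall=2 (RAW on I4.r1 (WB@11)) EX@12 MEM@13 WB@14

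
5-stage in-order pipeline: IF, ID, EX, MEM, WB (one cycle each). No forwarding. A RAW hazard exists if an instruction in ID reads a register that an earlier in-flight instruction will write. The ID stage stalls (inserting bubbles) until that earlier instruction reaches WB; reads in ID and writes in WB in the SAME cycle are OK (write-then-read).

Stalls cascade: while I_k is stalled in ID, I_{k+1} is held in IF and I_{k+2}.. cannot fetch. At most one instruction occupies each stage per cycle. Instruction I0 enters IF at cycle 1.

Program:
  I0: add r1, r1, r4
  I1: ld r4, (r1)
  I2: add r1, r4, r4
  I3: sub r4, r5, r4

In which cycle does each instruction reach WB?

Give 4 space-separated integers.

I0 add r1 <- r1,r4: IF@1 ID@2 stall=0 (-) EX@3 MEM@4 WB@5
I1 ld r4 <- r1: IF@2 ID@3 stall=2 (RAW on I0.r1 (WB@5)) EX@6 MEM@7 WB@8
I2 add r1 <- r4,r4: IF@3 ID@6 stall=2 (RAW on I1.r4 (WB@8)) EX@9 MEM@10 WB@11
I3 sub r4 <- r5,r4: IF@6 ID@9 stall=0 (-) EX@10 MEM@11 WB@12

Answer: 5 8 11 12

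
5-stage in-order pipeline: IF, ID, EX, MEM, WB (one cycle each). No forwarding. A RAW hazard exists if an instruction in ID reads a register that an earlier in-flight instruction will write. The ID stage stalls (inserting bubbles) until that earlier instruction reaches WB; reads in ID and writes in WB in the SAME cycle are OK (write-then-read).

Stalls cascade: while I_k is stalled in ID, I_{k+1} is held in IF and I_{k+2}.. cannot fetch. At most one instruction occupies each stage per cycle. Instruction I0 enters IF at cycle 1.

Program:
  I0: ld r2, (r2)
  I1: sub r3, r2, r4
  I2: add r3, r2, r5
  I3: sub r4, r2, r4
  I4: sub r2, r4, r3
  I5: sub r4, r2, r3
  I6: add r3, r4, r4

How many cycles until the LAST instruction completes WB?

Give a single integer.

I0 ld r2 <- r2: IF@1 ID@2 stall=0 (-) EX@3 MEM@4 WB@5
I1 sub r3 <- r2,r4: IF@2 ID@3 stall=2 (RAW on I0.r2 (WB@5)) EX@6 MEM@7 WB@8
I2 add r3 <- r2,r5: IF@3 ID@6 stall=0 (-) EX@7 MEM@8 WB@9
I3 sub r4 <- r2,r4: IF@6 ID@7 stall=0 (-) EX@8 MEM@9 WB@10
I4 sub r2 <- r4,r3: IF@7 ID@8 stall=2 (RAW on I3.r4 (WB@10)) EX@11 MEM@12 WB@13
I5 sub r4 <- r2,r3: IF@8 ID@11 stall=2 (RAW on I4.r2 (WB@13)) EX@14 MEM@15 WB@16
I6 add r3 <- r4,r4: IF@11 ID@14 stall=2 (RAW on I5.r4 (WB@16)) EX@17 MEM@18 WB@19

Answer: 19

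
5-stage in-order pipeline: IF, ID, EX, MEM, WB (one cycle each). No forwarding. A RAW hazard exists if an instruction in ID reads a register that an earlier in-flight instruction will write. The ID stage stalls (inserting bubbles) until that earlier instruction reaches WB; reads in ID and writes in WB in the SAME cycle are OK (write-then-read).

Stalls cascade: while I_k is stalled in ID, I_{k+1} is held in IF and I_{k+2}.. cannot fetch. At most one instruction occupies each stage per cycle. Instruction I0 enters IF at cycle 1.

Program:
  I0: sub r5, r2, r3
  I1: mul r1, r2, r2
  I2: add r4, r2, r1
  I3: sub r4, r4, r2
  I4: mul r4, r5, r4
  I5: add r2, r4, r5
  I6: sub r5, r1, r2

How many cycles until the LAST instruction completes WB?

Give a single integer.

Answer: 21

Derivation:
I0 sub r5 <- r2,r3: IF@1 ID@2 stall=0 (-) EX@3 MEM@4 WB@5
I1 mul r1 <- r2,r2: IF@2 ID@3 stall=0 (-) EX@4 MEM@5 WB@6
I2 add r4 <- r2,r1: IF@3 ID@4 stall=2 (RAW on I1.r1 (WB@6)) EX@7 MEM@8 WB@9
I3 sub r4 <- r4,r2: IF@4 ID@7 stall=2 (RAW on I2.r4 (WB@9)) EX@10 MEM@11 WB@12
I4 mul r4 <- r5,r4: IF@7 ID@10 stall=2 (RAW on I3.r4 (WB@12)) EX@13 MEM@14 WB@15
I5 add r2 <- r4,r5: IF@10 ID@13 stall=2 (RAW on I4.r4 (WB@15)) EX@16 MEM@17 WB@18
I6 sub r5 <- r1,r2: IF@13 ID@16 stall=2 (RAW on I5.r2 (WB@18)) EX@19 MEM@20 WB@21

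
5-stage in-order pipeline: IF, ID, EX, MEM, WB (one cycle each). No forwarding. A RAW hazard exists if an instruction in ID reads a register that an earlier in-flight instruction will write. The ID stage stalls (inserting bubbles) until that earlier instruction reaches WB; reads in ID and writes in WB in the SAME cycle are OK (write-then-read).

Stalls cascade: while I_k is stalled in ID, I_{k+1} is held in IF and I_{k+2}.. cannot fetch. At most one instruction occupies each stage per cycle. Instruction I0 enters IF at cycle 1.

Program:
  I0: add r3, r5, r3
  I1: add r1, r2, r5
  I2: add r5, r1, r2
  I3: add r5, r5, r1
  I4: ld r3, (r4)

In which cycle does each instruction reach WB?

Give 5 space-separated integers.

I0 add r3 <- r5,r3: IF@1 ID@2 stall=0 (-) EX@3 MEM@4 WB@5
I1 add r1 <- r2,r5: IF@2 ID@3 stall=0 (-) EX@4 MEM@5 WB@6
I2 add r5 <- r1,r2: IF@3 ID@4 stall=2 (RAW on I1.r1 (WB@6)) EX@7 MEM@8 WB@9
I3 add r5 <- r5,r1: IF@4 ID@7 stall=2 (RAW on I2.r5 (WB@9)) EX@10 MEM@11 WB@12
I4 ld r3 <- r4: IF@7 ID@10 stall=0 (-) EX@11 MEM@12 WB@13

Answer: 5 6 9 12 13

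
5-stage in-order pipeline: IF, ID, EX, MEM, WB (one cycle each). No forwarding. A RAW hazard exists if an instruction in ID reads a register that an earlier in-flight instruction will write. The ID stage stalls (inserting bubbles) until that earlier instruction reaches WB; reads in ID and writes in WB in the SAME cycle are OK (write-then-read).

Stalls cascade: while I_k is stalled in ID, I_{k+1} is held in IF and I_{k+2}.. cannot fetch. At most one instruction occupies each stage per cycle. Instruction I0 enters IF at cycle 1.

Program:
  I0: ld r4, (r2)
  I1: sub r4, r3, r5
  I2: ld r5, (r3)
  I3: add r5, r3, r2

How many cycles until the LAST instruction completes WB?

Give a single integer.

I0 ld r4 <- r2: IF@1 ID@2 stall=0 (-) EX@3 MEM@4 WB@5
I1 sub r4 <- r3,r5: IF@2 ID@3 stall=0 (-) EX@4 MEM@5 WB@6
I2 ld r5 <- r3: IF@3 ID@4 stall=0 (-) EX@5 MEM@6 WB@7
I3 add r5 <- r3,r2: IF@4 ID@5 stall=0 (-) EX@6 MEM@7 WB@8

Answer: 8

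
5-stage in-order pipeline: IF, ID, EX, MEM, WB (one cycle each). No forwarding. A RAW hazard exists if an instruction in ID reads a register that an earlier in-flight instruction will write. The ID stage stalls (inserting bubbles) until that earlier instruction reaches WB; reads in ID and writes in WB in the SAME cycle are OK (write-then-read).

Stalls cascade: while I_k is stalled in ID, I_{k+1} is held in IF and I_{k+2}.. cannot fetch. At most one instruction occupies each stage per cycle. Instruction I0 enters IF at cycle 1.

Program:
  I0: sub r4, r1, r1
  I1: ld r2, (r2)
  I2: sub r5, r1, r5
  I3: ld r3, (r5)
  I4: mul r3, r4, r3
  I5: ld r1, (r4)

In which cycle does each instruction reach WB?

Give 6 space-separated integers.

Answer: 5 6 7 10 13 14

Derivation:
I0 sub r4 <- r1,r1: IF@1 ID@2 stall=0 (-) EX@3 MEM@4 WB@5
I1 ld r2 <- r2: IF@2 ID@3 stall=0 (-) EX@4 MEM@5 WB@6
I2 sub r5 <- r1,r5: IF@3 ID@4 stall=0 (-) EX@5 MEM@6 WB@7
I3 ld r3 <- r5: IF@4 ID@5 stall=2 (RAW on I2.r5 (WB@7)) EX@8 MEM@9 WB@10
I4 mul r3 <- r4,r3: IF@5 ID@8 stall=2 (RAW on I3.r3 (WB@10)) EX@11 MEM@12 WB@13
I5 ld r1 <- r4: IF@8 ID@11 stall=0 (-) EX@12 MEM@13 WB@14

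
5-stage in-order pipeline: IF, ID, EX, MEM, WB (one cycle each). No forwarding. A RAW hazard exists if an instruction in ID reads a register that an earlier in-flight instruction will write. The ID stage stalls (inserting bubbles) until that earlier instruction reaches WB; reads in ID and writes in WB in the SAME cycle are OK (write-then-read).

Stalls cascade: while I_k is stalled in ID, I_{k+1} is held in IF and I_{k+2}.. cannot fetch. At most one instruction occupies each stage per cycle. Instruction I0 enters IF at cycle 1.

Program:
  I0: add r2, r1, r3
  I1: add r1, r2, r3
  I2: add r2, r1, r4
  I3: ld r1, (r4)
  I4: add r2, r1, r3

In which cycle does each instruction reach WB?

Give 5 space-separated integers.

Answer: 5 8 11 12 15

Derivation:
I0 add r2 <- r1,r3: IF@1 ID@2 stall=0 (-) EX@3 MEM@4 WB@5
I1 add r1 <- r2,r3: IF@2 ID@3 stall=2 (RAW on I0.r2 (WB@5)) EX@6 MEM@7 WB@8
I2 add r2 <- r1,r4: IF@3 ID@6 stall=2 (RAW on I1.r1 (WB@8)) EX@9 MEM@10 WB@11
I3 ld r1 <- r4: IF@6 ID@9 stall=0 (-) EX@10 MEM@11 WB@12
I4 add r2 <- r1,r3: IF@9 ID@10 stall=2 (RAW on I3.r1 (WB@12)) EX@13 MEM@14 WB@15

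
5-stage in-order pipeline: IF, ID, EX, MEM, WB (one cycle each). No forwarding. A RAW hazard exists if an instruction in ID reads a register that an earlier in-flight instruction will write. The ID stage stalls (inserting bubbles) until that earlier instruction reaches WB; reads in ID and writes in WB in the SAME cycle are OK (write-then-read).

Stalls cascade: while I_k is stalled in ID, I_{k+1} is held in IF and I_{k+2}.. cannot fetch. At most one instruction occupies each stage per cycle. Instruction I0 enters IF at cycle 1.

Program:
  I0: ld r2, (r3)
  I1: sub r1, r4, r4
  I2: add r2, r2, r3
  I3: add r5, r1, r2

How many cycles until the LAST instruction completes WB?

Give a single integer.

I0 ld r2 <- r3: IF@1 ID@2 stall=0 (-) EX@3 MEM@4 WB@5
I1 sub r1 <- r4,r4: IF@2 ID@3 stall=0 (-) EX@4 MEM@5 WB@6
I2 add r2 <- r2,r3: IF@3 ID@4 stall=1 (RAW on I0.r2 (WB@5)) EX@6 MEM@7 WB@8
I3 add r5 <- r1,r2: IF@4 ID@6 stall=2 (RAW on I2.r2 (WB@8)) EX@9 MEM@10 WB@11

Answer: 11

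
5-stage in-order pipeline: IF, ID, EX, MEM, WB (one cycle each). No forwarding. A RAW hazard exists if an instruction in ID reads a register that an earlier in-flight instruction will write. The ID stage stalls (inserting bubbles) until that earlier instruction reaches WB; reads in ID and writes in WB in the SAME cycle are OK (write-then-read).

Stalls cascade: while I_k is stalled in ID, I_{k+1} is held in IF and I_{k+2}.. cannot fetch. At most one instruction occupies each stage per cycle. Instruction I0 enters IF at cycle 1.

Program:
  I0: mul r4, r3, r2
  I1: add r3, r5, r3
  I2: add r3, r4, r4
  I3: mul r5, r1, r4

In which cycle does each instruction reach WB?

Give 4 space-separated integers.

I0 mul r4 <- r3,r2: IF@1 ID@2 stall=0 (-) EX@3 MEM@4 WB@5
I1 add r3 <- r5,r3: IF@2 ID@3 stall=0 (-) EX@4 MEM@5 WB@6
I2 add r3 <- r4,r4: IF@3 ID@4 stall=1 (RAW on I0.r4 (WB@5)) EX@6 MEM@7 WB@8
I3 mul r5 <- r1,r4: IF@4 ID@6 stall=0 (-) EX@7 MEM@8 WB@9

Answer: 5 6 8 9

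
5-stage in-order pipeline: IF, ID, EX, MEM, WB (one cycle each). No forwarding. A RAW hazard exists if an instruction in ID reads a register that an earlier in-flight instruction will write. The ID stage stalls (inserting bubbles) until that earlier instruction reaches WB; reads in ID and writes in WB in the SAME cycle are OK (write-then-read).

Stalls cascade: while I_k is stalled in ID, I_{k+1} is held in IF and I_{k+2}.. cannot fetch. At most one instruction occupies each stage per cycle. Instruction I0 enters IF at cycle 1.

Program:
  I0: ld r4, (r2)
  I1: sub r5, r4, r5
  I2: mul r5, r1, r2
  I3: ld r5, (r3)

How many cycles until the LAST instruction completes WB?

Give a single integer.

Answer: 10

Derivation:
I0 ld r4 <- r2: IF@1 ID@2 stall=0 (-) EX@3 MEM@4 WB@5
I1 sub r5 <- r4,r5: IF@2 ID@3 stall=2 (RAW on I0.r4 (WB@5)) EX@6 MEM@7 WB@8
I2 mul r5 <- r1,r2: IF@3 ID@6 stall=0 (-) EX@7 MEM@8 WB@9
I3 ld r5 <- r3: IF@6 ID@7 stall=0 (-) EX@8 MEM@9 WB@10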